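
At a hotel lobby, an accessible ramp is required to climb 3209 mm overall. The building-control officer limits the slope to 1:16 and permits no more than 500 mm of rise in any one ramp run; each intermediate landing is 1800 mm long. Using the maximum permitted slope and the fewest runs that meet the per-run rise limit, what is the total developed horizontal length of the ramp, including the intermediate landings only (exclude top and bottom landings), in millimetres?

3209 / 500 = 6.42, so 7 ramp runs are needed. That means 6 intermediate landings.
Ramp run (horizontal) at 1:16: 3209 × 16 = 51344 mm.
Intermediate landings: 6 × 1800 = 10800 mm.
Developed length = 51344 + 10800 = 62144 mm.

62144 mm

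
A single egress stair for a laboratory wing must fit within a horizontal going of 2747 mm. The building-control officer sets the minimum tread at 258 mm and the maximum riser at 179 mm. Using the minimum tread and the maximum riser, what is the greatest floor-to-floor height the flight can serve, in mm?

1969 mm

Treads that fit: ⌊2747 / 258⌋ = 10.
Risers = treads + 1 = 11.
Maximum height = 11 × 179 = 1969 mm.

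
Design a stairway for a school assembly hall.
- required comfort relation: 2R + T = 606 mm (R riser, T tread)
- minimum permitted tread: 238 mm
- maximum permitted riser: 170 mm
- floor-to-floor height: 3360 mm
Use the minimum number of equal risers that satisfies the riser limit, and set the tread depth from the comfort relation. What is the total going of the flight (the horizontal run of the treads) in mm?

3360 / 170 = 19.765 → round up to 20 risers.
R = 3360 ÷ 20 = 168 mm.
T = 606 − 2·168 = 270 mm, which satisfies the 238 mm minimum.
Going = (20 − 1) × 270 = 5130 mm.

5130 mm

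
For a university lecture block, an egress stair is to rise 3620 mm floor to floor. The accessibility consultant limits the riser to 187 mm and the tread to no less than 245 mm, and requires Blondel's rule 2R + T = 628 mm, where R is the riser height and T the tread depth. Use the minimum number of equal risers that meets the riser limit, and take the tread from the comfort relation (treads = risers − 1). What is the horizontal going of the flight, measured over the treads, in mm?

5054 mm

⌈3620/187⌉ = 20 risers.
Riser R = 3620 / 20 = 181 mm, within the 187 mm limit.
Tread T = 628 − 2 × 181 = 266 mm (≥ 245 mm).
20 risers give 19 treads; going = 19 × 266 = 5054 mm.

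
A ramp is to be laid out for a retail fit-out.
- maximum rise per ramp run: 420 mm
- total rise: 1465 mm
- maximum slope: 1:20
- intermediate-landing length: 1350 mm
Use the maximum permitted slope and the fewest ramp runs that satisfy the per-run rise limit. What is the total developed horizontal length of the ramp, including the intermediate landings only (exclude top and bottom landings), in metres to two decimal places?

1465 / 420 = 3.488 → round up to 4 ramp runs. That means 3 intermediate landings.
Ramp run (horizontal) at 1:20: 1465 × 20 = 29300 mm.
3 intermediate landings contribute 3 × 1350 = 4050 mm.
Developed length = 29300 + 4050 = 33350 mm.
= 33.35 m.

33.35 m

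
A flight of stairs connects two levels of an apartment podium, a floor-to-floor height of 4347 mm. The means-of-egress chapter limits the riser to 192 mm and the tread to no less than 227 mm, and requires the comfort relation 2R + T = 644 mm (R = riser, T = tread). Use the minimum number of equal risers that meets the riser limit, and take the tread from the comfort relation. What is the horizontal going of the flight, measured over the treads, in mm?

At most 192 each: 4347/192 = 22.64, giving 23 risers.
Each riser is 4347/23 = 189 mm (≤ 192 mm).
T = 644 − 2·189 = 266 mm, which satisfies the 227 mm minimum.
Treads = 23 − 1 = 22; going = 22 × 266 = 5852 mm.

5852 mm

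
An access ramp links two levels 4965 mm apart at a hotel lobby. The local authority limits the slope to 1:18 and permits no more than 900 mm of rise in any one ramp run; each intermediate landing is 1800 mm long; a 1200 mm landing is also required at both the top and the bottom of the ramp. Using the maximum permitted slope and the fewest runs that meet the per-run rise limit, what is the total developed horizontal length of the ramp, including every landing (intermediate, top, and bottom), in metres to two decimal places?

100.77 m

4965 / 900 = 5.52, so 6 ramp runs are needed. That means 5 intermediate landings.
Ramp run (horizontal) at 1:18: 4965 × 18 = 89370 mm.
5 intermediate landings contribute 5 × 1800 = 9000 mm.
Top and bottom landings: 2 × 1200 = 2400 mm.
Total = 89370 + 9000 + 2400 = 100770 mm.
= 100.77 m.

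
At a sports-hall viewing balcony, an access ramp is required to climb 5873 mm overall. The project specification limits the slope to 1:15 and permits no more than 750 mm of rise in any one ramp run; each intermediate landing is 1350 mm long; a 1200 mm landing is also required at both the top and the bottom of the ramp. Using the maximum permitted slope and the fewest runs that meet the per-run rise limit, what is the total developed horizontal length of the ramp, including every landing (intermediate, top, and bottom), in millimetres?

5873 / 750 = 7.831 → round up to 8 ramp runs. That means 7 intermediate landings.
Ramp run (horizontal) at 1:15: 5873 × 15 = 88095 mm.
Intermediate landings: 7 × 1350 = 9450 mm.
Top and bottom landings: 2 × 1200 = 2400 mm.
Total = 88095 + 9450 + 2400 = 99945 mm.

99945 mm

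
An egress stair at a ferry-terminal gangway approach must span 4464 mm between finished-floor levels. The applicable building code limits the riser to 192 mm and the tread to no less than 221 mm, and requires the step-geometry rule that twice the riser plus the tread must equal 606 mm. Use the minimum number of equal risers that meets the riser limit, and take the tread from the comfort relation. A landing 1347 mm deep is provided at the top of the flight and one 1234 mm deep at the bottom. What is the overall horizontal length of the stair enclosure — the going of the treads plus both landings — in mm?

7963 mm

4464 / 192 = 23.250 → round up to 24 risers.
Riser R = 4464 / 24 = 186 mm, within the 192 mm limit.
T = 606 − 2·186 = 234 mm, which satisfies the 221 mm minimum.
Treads = 24 − 1 = 23; going = 23 × 234 = 5382 mm.
Add landings: 5382 + 1347 + 1234 = 7963 mm.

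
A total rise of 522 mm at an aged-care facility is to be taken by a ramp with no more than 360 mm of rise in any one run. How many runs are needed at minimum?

522 / 360 = 1.450 → round up to 2 ramp runs.

2 runs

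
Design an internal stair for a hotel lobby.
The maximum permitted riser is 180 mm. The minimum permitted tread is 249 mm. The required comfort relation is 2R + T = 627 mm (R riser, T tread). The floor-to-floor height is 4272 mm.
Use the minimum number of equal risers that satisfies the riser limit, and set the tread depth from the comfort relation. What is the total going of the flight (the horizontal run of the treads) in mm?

6233 mm

⌈4272/180⌉ = 24 risers.
Each riser is 4272/24 = 178 mm (≤ 180 mm).
Tread T = 627 − 2 × 178 = 271 mm (≥ 249 mm).
Going = (24 − 1) × 271 = 6233 mm.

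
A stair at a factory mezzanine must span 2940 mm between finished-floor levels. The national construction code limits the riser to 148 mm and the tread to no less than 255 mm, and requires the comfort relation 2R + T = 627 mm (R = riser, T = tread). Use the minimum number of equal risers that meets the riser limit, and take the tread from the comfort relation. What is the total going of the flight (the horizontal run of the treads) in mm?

At most 148 each: 2940/148 = 19.86, giving 20 risers.
R = 2940 ÷ 20 = 147 mm.
From 2R + T = 627: T = 627 − 294 = 333 mm.
20 risers give 19 treads; going = 19 × 333 = 6327 mm.

6327 mm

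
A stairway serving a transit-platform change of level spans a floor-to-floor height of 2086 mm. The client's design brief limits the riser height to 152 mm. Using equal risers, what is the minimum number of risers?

14 risers

2086 / 152 = 13.724 → round up to 14 risers.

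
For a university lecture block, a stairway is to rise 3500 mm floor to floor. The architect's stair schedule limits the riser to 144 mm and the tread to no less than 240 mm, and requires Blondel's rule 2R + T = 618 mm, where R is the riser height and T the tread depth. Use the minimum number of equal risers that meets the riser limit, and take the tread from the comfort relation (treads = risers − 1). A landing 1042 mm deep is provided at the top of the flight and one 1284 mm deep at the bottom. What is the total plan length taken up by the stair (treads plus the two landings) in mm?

3500 / 144 = 24.306 → round up to 25 risers.
R = 3500 ÷ 25 = 140 mm.
T = 618 − 2·140 = 338 mm, which satisfies the 240 mm minimum.
Treads = 25 − 1 = 24; going = 24 × 338 = 8112 mm.
Add landings: 8112 + 1042 + 1284 = 10438 mm.

10438 mm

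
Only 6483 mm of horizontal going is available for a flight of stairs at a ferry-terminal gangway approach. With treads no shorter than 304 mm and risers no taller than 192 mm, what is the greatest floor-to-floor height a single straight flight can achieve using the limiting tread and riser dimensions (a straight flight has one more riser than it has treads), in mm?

6483 / 304 = 21.33, so 21 treads fit.
Risers = treads + 1 = 22.
Maximum height = 22 × 192 = 4224 mm.

4224 mm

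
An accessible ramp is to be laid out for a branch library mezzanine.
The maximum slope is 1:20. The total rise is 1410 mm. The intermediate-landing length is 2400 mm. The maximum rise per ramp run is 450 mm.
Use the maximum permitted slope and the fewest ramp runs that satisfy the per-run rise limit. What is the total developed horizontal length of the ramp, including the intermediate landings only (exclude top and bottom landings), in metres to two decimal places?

⌈1410/450⌉ = 4 ramp runs. That means 3 intermediate landings.
Ramp run (horizontal) at 1:20: 1410 × 20 = 28200 mm.
3 intermediate landings contribute 3 × 2400 = 7200 mm.
Total developed length = 28200 + 7200 = 35400 mm.
= 35.40 m.

35.40 m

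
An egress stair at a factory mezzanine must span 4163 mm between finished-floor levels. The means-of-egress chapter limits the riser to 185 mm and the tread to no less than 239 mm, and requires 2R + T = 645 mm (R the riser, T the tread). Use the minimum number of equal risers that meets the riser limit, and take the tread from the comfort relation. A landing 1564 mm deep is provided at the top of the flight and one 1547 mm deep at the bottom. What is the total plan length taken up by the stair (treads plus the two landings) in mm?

⌈4163/185⌉ = 23 risers.
R = 4163 ÷ 23 = 181 mm.
From 2R + T = 645: T = 645 − 362 = 283 mm.
Treads = 23 − 1 = 22; going = 22 × 283 = 6226 mm.
Enclosure = 6226 + 1564 + 1547 = 9337 mm.

9337 mm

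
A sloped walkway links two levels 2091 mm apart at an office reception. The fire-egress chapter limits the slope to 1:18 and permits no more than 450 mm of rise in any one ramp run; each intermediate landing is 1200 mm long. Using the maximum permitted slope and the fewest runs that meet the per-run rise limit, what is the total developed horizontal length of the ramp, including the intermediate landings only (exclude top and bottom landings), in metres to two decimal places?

42.44 m

2091 / 450 = 4.647 → round up to 5 ramp runs. That means 4 intermediate landings.
Horizontal run for 2091 mm of rise at 1:18 is 2091 × 18 = 37638 mm.
Intermediate landings: 4 × 1200 = 4800 mm.
Developed length = 37638 + 4800 = 42438 mm.
= 42.44 m.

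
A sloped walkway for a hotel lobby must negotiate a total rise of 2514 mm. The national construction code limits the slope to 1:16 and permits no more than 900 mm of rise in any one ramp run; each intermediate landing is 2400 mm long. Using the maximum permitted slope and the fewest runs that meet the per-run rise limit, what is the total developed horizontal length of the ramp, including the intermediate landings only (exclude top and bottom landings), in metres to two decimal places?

45.02 m

At most 900 each: 2514/900 = 2.79, giving 3 ramp runs. That means 2 intermediate landings.
Horizontal run for 2514 mm of rise at 1:16 is 2514 × 16 = 40224 mm.
2 intermediate landings contribute 2 × 2400 = 4800 mm.
Developed length = 40224 + 4800 = 45024 mm.
= 45.02 m.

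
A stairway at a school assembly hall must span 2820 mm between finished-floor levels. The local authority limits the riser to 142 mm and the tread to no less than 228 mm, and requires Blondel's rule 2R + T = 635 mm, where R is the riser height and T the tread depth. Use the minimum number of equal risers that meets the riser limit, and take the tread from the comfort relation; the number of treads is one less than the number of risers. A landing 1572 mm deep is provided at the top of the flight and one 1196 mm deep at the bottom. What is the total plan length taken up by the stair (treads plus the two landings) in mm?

At most 142 each: 2820/142 = 19.86, giving 20 risers.
Each riser is 2820/20 = 141 mm (≤ 142 mm).
T = 635 − 2·141 = 353 mm, which satisfies the 228 mm minimum.
Going = (20 − 1) × 353 = 6707 mm.
Enclosure = 6707 + 1572 + 1196 = 9475 mm.

9475 mm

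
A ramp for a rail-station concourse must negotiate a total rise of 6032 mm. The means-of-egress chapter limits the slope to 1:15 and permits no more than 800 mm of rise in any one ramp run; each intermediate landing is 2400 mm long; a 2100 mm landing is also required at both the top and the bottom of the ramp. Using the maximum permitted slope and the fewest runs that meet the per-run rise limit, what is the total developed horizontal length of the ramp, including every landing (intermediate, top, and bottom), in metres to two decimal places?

6032 / 800 = 7.540 → round up to 8 ramp runs. That means 7 intermediate landings.
Horizontal run for 6032 mm of rise at 1:15 is 6032 × 15 = 90480 mm.
7 intermediate landings contribute 7 × 2400 = 16800 mm.
Top and bottom landings: 2 × 2100 = 4200 mm.
Total = 90480 + 16800 + 4200 = 111480 mm.
= 111.48 m.

111.48 m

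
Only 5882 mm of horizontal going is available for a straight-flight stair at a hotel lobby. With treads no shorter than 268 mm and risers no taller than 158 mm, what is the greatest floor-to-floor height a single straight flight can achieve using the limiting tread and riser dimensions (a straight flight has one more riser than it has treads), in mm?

Treads that fit: ⌊5882 / 268⌋ = 21.
Risers = treads + 1 = 22.
Maximum height = 22 × 158 = 3476 mm.

3476 mm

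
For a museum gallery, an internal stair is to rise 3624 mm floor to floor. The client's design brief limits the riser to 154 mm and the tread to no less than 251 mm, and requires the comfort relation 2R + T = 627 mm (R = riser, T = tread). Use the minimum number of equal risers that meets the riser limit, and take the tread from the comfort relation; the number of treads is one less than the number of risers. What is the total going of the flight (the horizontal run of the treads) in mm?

7475 mm

3624 / 154 = 23.53, so 24 risers are needed.
R = 3624 ÷ 24 = 151 mm.
From 2R + T = 627: T = 627 − 302 = 325 mm.
Treads = 24 − 1 = 23; going = 23 × 325 = 7475 mm.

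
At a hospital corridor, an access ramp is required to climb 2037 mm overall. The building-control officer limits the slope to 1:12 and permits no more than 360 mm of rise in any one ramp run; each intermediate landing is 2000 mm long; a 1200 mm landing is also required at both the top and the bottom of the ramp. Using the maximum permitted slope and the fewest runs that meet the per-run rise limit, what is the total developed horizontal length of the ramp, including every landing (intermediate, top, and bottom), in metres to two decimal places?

36.84 m

⌈2037/360⌉ = 6 ramp runs. That means 5 intermediate landings.
Horizontal run for 2037 mm of rise at 1:12 is 2037 × 12 = 24444 mm.
Intermediate landings: 5 × 2000 = 10000 mm.
Top and bottom landings: 2 × 1200 = 2400 mm.
Total = 24444 + 10000 + 2400 = 36844 mm.
= 36.84 m.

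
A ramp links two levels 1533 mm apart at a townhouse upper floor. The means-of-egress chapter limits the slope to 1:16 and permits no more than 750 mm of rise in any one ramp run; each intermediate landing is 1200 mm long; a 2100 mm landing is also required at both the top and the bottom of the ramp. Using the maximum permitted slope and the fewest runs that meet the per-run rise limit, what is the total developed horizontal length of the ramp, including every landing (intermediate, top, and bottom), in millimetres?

31128 mm

At most 750 each: 1533/750 = 2.04, giving 3 ramp runs. That means 2 intermediate landings.
Horizontal run for 1533 mm of rise at 1:16 is 1533 × 16 = 24528 mm.
2 intermediate landings contribute 2 × 1200 = 2400 mm.
Top and bottom landings: 2 × 2100 = 4200 mm.
Total = 24528 + 2400 + 4200 = 31128 mm.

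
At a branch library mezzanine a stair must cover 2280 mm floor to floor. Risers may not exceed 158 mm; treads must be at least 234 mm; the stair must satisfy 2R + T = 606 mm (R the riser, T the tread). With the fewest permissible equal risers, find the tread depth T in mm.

302 mm

⌈2280/158⌉ = 15 risers.
Each riser is 2280/15 = 152 mm (≤ 158 mm).
From 2R + T = 606: T = 606 − 304 = 302 mm.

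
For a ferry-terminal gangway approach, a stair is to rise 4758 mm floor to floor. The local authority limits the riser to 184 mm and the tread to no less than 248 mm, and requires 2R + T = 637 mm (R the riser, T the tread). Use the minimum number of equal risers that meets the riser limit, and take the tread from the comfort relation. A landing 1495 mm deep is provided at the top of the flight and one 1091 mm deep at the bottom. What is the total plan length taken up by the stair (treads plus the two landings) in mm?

4758 / 184 = 25.86, so 26 risers are needed.
R = 4758 ÷ 26 = 183 mm.
From 2R + T = 637: T = 637 − 366 = 271 mm.
Going = (26 − 1) × 271 = 6775 mm.
Enclosure = 6775 + 1495 + 1091 = 9361 mm.

9361 mm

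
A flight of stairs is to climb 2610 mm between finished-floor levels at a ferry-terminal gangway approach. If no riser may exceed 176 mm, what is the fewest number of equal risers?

15 risers

⌈2610/176⌉ = 15 risers.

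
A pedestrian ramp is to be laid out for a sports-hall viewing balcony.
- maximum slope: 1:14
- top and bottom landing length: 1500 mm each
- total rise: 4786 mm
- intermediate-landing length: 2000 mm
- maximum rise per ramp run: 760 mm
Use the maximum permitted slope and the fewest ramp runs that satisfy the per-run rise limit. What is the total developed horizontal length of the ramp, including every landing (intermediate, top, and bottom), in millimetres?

82004 mm

4786 / 760 = 6.30, so 7 ramp runs are needed. That means 6 intermediate landings.
Ramp run (horizontal) at 1:14: 4786 × 14 = 67004 mm.
6 intermediate landings contribute 6 × 2000 = 12000 mm.
Top and bottom landings: 2 × 1500 = 3000 mm.
Total = 67004 + 12000 + 3000 = 82004 mm.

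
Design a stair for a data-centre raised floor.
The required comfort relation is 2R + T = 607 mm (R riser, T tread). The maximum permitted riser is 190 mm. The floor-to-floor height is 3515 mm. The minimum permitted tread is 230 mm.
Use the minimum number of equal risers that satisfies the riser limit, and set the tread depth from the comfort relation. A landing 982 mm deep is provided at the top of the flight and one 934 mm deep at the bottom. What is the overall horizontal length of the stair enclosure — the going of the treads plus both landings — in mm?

⌈3515/190⌉ = 19 risers.
R = 3515 ÷ 19 = 185 mm.
Tread T = 607 − 2 × 185 = 237 mm (≥ 230 mm).
Treads = 19 − 1 = 18; going = 18 × 237 = 4266 mm.
Add landings: 4266 + 982 + 934 = 6182 mm.

6182 mm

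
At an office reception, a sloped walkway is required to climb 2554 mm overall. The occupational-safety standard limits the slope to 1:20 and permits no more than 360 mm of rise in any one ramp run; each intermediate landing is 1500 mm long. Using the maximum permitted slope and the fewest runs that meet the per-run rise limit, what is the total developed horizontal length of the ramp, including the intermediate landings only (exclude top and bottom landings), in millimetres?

61580 mm

2554 / 360 = 7.09, so 8 ramp runs are needed. That means 7 intermediate landings.
Ramp run (horizontal) at 1:20: 2554 × 20 = 51080 mm.
Intermediate landings: 7 × 1500 = 10500 mm.
Developed length = 51080 + 10500 = 61580 mm.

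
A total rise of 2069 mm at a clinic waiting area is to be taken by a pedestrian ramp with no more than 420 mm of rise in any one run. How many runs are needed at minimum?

5 runs

⌈2069/420⌉ = 5 ramp runs.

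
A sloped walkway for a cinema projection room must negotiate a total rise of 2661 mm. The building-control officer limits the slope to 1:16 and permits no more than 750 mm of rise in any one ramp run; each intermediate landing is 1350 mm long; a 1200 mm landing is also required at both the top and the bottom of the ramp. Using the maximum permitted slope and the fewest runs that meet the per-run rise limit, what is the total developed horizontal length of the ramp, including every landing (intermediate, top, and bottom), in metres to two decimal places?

2661 / 750 = 3.548 → round up to 4 ramp runs. That means 3 intermediate landings.
Ramp run (horizontal) at 1:16: 2661 × 16 = 42576 mm.
3 intermediate landings contribute 3 × 1350 = 4050 mm.
Top and bottom landings: 2 × 1200 = 2400 mm.
Total = 42576 + 4050 + 2400 = 49026 mm.
= 49.03 m.

49.03 m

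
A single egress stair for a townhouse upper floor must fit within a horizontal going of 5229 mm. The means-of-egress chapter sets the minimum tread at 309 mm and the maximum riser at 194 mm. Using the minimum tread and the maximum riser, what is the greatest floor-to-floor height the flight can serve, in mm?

3298 mm

5229 / 309 = 16.92, so 16 treads fit.
Risers = treads + 1 = 17.
Maximum height = 17 × 194 = 3298 mm.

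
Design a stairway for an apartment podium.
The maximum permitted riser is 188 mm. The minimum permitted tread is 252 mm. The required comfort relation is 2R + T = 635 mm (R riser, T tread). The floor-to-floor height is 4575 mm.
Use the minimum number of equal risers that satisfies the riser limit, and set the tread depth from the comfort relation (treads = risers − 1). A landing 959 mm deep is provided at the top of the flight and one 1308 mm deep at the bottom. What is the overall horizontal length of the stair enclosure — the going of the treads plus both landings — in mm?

⌈4575/188⌉ = 25 risers.
R = 4575 ÷ 25 = 183 mm.
T = 635 − 2·183 = 269 mm, which satisfies the 252 mm minimum.
25 risers give 24 treads; going = 24 × 269 = 6456 mm.
Enclosure = 6456 + 959 + 1308 = 8723 mm.

8723 mm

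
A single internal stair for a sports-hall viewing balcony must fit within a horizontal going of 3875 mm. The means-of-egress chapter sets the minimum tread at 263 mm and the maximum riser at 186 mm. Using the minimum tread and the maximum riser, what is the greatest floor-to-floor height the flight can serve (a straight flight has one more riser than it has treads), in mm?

2790 mm

Treads that fit: ⌊3875 / 263⌋ = 14.
Risers = treads + 1 = 15.
Maximum height = 15 × 186 = 2790 mm.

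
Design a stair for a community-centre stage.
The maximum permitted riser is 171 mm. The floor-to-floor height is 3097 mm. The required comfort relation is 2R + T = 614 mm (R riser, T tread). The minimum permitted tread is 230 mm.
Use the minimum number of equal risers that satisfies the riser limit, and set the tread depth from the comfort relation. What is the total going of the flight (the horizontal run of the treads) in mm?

3097 / 171 = 18.11, so 19 risers are needed.
Each riser is 3097/19 = 163 mm (≤ 171 mm).
T = 614 − 2·163 = 288 mm, which satisfies the 230 mm minimum.
19 risers give 18 treads; going = 18 × 288 = 5184 mm.

5184 mm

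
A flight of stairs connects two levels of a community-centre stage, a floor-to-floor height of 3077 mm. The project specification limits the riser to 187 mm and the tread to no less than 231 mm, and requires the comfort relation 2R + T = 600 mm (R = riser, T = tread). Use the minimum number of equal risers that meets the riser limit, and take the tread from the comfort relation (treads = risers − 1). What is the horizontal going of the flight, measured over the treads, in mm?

At most 187 each: 3077/187 = 16.45, giving 17 risers.
R = 3077 ÷ 17 = 181 mm.
From 2R + T = 600: T = 600 − 362 = 238 mm.
Treads = 17 − 1 = 16; going = 16 × 238 = 3808 mm.

3808 mm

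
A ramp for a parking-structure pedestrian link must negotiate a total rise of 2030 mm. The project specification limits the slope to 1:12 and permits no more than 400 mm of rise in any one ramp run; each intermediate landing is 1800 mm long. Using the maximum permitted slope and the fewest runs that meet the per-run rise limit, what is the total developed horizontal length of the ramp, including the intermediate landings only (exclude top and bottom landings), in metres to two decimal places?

⌈2030/400⌉ = 6 ramp runs. That means 5 intermediate landings.
Ramp run (horizontal) at 1:12: 2030 × 12 = 24360 mm.
Intermediate landings: 5 × 1800 = 9000 mm.
Developed length = 24360 + 9000 = 33360 mm.
= 33.36 m.

33.36 m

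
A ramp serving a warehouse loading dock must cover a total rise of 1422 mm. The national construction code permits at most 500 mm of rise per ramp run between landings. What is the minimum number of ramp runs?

1422 / 500 = 2.84, so 3 ramp runs are needed.

3 runs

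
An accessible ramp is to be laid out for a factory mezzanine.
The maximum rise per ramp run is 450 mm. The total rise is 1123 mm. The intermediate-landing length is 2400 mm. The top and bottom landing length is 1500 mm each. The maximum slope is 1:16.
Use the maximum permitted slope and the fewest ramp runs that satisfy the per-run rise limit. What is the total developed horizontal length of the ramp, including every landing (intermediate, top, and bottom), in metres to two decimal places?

⌈1123/450⌉ = 3 ramp runs. That means 2 intermediate landings.
Horizontal run for 1123 mm of rise at 1:16 is 1123 × 16 = 17968 mm.
Intermediate landings: 2 × 2400 = 4800 mm.
Top and bottom landings: 2 × 1500 = 3000 mm.
Total = 17968 + 4800 + 3000 = 25768 mm.
= 25.77 m.

25.77 m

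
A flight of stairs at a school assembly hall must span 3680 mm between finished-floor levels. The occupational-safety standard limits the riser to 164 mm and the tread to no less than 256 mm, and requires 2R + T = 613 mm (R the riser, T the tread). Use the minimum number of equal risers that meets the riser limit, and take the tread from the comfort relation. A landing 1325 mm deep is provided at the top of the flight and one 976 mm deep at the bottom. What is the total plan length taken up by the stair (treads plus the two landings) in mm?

3680 / 164 = 22.44, so 23 risers are needed.
Each riser is 3680/23 = 160 mm (≤ 164 mm).
From 2R + T = 613: T = 613 − 320 = 293 mm.
Treads = 23 − 1 = 22; going = 22 × 293 = 6446 mm.
Add landings: 6446 + 1325 + 976 = 8747 mm.

8747 mm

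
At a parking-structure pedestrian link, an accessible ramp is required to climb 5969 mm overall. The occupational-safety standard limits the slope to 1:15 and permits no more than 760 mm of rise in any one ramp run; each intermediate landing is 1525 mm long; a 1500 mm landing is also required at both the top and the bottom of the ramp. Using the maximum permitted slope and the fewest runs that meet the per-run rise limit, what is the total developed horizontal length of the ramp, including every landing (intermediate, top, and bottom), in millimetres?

5969 / 760 = 7.854 → round up to 8 ramp runs. That means 7 intermediate landings.
Horizontal run for 5969 mm of rise at 1:15 is 5969 × 15 = 89535 mm.
7 intermediate landings contribute 7 × 1525 = 10675 mm.
Top and bottom landings: 2 × 1500 = 3000 mm.
Total = 89535 + 10675 + 3000 = 103210 mm.

103210 mm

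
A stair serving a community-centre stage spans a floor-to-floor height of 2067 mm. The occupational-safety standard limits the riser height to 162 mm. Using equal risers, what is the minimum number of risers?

13 risers

2067 / 162 = 12.759 → round up to 13 risers.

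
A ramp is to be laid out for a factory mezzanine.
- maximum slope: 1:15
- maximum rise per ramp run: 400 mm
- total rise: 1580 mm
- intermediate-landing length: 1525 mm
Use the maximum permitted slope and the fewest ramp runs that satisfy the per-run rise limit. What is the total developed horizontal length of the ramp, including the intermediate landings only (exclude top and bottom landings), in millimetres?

⌈1580/400⌉ = 4 ramp runs. That means 3 intermediate landings.
Horizontal run for 1580 mm of rise at 1:15 is 1580 × 15 = 23700 mm.
Intermediate landings: 3 × 1525 = 4575 mm.
Developed length = 23700 + 4575 = 28275 mm.

28275 mm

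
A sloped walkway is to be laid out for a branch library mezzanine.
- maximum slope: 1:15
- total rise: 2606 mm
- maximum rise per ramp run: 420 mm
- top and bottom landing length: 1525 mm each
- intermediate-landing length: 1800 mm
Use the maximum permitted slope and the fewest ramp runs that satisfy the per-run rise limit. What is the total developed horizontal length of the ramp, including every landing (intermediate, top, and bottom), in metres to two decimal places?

⌈2606/420⌉ = 7 ramp runs. That means 6 intermediate landings.
Horizontal run for 2606 mm of rise at 1:15 is 2606 × 15 = 39090 mm.
6 intermediate landings contribute 6 × 1800 = 10800 mm.
Top and bottom landings: 2 × 1525 = 3050 mm.
Total = 39090 + 10800 + 3050 = 52940 mm.
= 52.94 m.

52.94 m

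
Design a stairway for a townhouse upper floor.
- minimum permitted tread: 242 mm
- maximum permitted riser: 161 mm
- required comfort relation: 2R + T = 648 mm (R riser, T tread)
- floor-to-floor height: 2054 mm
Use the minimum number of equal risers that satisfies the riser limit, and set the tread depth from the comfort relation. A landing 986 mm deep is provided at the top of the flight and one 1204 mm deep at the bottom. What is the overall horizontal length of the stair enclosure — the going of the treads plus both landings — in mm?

2054 / 161 = 12.76, so 13 risers are needed.
R = 2054 ÷ 13 = 158 mm.
Tread T = 648 − 2 × 158 = 332 mm (≥ 242 mm).
Treads = 13 − 1 = 12; going = 12 × 332 = 3984 mm.
Add landings: 3984 + 986 + 1204 = 6174 mm.

6174 mm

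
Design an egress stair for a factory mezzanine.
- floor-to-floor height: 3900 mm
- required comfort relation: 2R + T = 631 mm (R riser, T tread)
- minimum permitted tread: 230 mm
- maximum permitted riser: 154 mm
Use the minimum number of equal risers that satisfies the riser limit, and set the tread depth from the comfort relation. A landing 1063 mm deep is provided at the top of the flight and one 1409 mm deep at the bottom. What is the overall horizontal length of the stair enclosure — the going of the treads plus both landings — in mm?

10747 mm

3900 / 154 = 25.32, so 26 risers are needed.
Riser R = 3900 / 26 = 150 mm, within the 154 mm limit.
Tread T = 631 − 2 × 150 = 331 mm (≥ 230 mm).
Going = (26 − 1) × 331 = 8275 mm.
Enclosure = 8275 + 1063 + 1409 = 10747 mm.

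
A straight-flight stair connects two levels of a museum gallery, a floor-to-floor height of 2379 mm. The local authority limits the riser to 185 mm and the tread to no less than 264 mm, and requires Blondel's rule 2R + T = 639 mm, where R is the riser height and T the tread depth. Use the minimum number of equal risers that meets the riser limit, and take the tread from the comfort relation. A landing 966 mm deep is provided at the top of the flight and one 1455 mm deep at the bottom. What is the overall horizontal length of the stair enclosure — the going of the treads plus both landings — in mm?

5697 mm

At most 185 each: 2379/185 = 12.86, giving 13 risers.
R = 2379 ÷ 13 = 183 mm.
T = 639 − 2·183 = 273 mm, which satisfies the 264 mm minimum.
13 risers give 12 treads; going = 12 × 273 = 3276 mm.
Add landings: 3276 + 966 + 1455 = 5697 mm.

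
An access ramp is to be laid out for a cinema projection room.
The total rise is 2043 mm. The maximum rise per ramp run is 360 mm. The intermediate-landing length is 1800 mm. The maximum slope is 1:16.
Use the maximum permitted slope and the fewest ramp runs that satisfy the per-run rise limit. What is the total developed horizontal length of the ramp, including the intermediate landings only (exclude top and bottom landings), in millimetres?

41688 mm

⌈2043/360⌉ = 6 ramp runs. That means 5 intermediate landings.
Ramp run (horizontal) at 1:16: 2043 × 16 = 32688 mm.
5 intermediate landings contribute 5 × 1800 = 9000 mm.
Developed length = 32688 + 9000 = 41688 mm.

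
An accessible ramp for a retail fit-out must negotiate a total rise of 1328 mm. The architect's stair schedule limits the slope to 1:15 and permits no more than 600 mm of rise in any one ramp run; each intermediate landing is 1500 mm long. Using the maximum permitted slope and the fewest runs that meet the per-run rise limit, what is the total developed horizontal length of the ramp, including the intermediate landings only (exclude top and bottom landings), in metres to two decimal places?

22.92 m

1328 / 600 = 2.21, so 3 ramp runs are needed. That means 2 intermediate landings.
Ramp run (horizontal) at 1:15: 1328 × 15 = 19920 mm.
2 intermediate landings contribute 2 × 1500 = 3000 mm.
Total developed length = 19920 + 3000 = 22920 mm.
= 22.92 m.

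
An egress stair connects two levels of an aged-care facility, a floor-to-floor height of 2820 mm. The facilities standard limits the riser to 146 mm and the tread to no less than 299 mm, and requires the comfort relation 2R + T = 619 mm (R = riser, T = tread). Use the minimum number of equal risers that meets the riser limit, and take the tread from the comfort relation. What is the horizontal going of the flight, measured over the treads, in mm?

6403 mm

At most 146 each: 2820/146 = 19.32, giving 20 risers.
R = 2820 ÷ 20 = 141 mm.
From 2R + T = 619: T = 619 − 282 = 337 mm.
Treads = 20 − 1 = 19; going = 19 × 337 = 6403 mm.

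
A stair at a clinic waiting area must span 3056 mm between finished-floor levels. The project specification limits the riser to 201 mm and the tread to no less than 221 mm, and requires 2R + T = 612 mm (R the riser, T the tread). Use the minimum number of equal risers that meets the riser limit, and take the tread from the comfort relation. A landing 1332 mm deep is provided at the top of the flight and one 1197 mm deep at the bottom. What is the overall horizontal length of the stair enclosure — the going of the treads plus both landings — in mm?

5979 mm

At most 201 each: 3056/201 = 15.20, giving 16 risers.
Riser R = 3056 / 16 = 191 mm, within the 201 mm limit.
Tread T = 612 − 2 × 191 = 230 mm (≥ 221 mm).
Going = (16 − 1) × 230 = 3450 mm.
Add landings: 3450 + 1332 + 1197 = 5979 mm.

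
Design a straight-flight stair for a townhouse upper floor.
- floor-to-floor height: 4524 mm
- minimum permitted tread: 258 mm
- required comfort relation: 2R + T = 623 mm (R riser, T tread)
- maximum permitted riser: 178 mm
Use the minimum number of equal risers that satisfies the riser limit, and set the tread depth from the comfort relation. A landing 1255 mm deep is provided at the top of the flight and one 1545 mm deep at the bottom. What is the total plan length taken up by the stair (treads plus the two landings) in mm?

At most 178 each: 4524/178 = 25.42, giving 26 risers.
Riser R = 4524 / 26 = 174 mm, within the 178 mm limit.
Tread T = 623 − 2 × 174 = 275 mm (≥ 258 mm).
Treads = 26 − 1 = 25; going = 25 × 275 = 6875 mm.
Add landings: 6875 + 1255 + 1545 = 9675 mm.

9675 mm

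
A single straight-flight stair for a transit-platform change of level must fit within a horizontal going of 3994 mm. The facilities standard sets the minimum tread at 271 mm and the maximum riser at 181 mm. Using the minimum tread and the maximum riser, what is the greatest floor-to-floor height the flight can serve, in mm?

2715 mm

Treads that fit: ⌊3994 / 271⌋ = 14.
Risers = treads + 1 = 15.
Maximum height = 15 × 181 = 2715 mm.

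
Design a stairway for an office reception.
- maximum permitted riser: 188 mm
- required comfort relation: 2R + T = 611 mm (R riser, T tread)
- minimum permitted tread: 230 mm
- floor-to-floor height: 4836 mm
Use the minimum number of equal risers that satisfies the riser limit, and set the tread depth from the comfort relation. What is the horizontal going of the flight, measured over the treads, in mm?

5975 mm

⌈4836/188⌉ = 26 risers.
R = 4836 ÷ 26 = 186 mm.
Tread T = 611 − 2 × 186 = 239 mm (≥ 230 mm).
26 risers give 25 treads; going = 25 × 239 = 5975 mm.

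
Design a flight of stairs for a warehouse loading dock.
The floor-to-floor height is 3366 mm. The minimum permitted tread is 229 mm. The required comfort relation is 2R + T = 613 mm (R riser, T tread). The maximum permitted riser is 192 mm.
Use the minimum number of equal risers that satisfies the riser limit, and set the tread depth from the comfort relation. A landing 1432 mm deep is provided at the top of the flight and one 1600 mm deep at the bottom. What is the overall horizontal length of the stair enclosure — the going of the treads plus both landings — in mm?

3366 / 192 = 17.53, so 18 risers are needed.
Riser R = 3366 / 18 = 187 mm, within the 192 mm limit.
From 2R + T = 613: T = 613 − 374 = 239 mm.
18 risers give 17 treads; going = 17 × 239 = 4063 mm.
Add landings: 4063 + 1432 + 1600 = 7095 mm.

7095 mm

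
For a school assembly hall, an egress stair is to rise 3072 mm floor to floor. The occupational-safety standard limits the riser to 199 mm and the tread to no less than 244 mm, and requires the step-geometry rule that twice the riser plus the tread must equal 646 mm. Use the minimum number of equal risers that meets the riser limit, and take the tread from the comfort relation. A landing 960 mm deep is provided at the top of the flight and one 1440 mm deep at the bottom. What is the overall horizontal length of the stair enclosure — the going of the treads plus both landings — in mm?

⌈3072/199⌉ = 16 risers.
Riser R = 3072 / 16 = 192 mm, within the 199 mm limit.
T = 646 − 2·192 = 262 mm, which satisfies the 244 mm minimum.
16 risers give 15 treads; going = 15 × 262 = 3930 mm.
Enclosure = 3930 + 960 + 1440 = 6330 mm.

6330 mm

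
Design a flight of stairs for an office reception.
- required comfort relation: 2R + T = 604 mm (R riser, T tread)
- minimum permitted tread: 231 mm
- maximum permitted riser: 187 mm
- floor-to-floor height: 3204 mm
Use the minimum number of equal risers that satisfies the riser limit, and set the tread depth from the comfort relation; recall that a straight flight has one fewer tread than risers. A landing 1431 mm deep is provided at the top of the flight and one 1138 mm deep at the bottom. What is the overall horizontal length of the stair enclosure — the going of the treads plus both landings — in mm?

3204 / 187 = 17.13, so 18 risers are needed.
Each riser is 3204/18 = 178 mm (≤ 187 mm).
Tread T = 604 − 2 × 178 = 248 mm (≥ 231 mm).
18 risers give 17 treads; going = 17 × 248 = 4216 mm.
Enclosure = 4216 + 1431 + 1138 = 6785 mm.

6785 mm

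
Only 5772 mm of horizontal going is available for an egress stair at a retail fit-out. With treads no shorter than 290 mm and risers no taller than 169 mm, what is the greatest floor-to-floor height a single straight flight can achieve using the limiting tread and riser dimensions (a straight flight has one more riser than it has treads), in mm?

Treads that fit: ⌊5772 / 290⌋ = 19.
Risers = treads + 1 = 20.
Maximum height = 20 × 169 = 3380 mm.

3380 mm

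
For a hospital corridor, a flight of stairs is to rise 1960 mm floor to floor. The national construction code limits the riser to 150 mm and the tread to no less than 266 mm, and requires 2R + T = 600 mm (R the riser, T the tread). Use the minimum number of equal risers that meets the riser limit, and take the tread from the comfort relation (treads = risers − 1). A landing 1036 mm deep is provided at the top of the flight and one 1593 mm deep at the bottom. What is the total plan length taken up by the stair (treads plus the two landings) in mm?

6789 mm

1960 / 150 = 13.067 → round up to 14 risers.
Riser R = 1960 / 14 = 140 mm, within the 150 mm limit.
T = 600 − 2·140 = 320 mm, which satisfies the 266 mm minimum.
14 risers give 13 treads; going = 13 × 320 = 4160 mm.
Add landings: 4160 + 1036 + 1593 = 6789 mm.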